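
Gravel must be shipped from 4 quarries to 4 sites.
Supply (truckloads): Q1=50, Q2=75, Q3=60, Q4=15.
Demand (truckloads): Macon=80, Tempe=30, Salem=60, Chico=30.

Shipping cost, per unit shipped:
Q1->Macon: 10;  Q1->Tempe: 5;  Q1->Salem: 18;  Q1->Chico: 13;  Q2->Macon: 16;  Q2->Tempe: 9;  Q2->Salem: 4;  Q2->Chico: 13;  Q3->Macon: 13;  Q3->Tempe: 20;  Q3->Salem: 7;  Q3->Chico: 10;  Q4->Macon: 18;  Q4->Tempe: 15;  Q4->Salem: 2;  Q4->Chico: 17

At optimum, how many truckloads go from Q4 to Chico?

The minimum-cost plan:
  Q1–Macon: 50 × 10 = 500
  Q2–Tempe: 30 × 9 = 270
  Q2–Salem: 45 × 4 = 180
  Q3–Macon: 30 × 13 = 390
  Q3–Chico: 30 × 10 = 300
  Q4–Salem: 15 × 2 = 30
Total cost = 1670.
The route Q4→Chico is not used.

0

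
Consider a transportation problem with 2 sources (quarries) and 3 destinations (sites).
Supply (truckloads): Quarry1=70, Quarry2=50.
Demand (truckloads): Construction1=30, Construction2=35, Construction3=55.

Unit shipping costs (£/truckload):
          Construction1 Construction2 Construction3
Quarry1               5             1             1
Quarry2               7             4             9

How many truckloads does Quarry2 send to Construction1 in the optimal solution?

30

Optimal shipments:
  Quarry1→Construction2: 15 × £1 = £15
  Quarry1→Construction3: 55 × £1 = £55
  Quarry2→Construction1: 30 × £7 = £210
  Quarry2→Construction2: 20 × £4 = £80
Total cost = £360.
So Quarry2→Construction1 carries 30 truckloads.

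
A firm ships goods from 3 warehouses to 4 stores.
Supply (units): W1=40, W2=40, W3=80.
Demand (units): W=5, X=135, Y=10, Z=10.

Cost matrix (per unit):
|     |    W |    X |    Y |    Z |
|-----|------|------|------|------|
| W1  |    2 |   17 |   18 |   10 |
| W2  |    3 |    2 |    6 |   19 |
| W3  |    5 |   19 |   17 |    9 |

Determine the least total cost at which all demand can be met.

An optimal shipping plan:
  W1->W: 5 × 2 = 10
  W1->X: 35 × 17 = 595
  W2->X: 40 × 2 = 80
  W3->X: 60 × 19 = 1140
  W3->Y: 10 × 17 = 170
  W3->Z: 10 × 9 = 90
Total = 10 + 595 + 80 + 1140 + 170 + 90 = 2085.

2085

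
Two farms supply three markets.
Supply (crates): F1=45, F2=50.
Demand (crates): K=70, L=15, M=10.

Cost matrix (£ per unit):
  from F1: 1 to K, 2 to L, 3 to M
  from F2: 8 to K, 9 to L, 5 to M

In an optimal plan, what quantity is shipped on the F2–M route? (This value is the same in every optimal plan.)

The minimum-cost plan:
  F1->K: 30 × £1 = £30
  F1->L: 15 × £2 = £30
  F2->K: 40 × £8 = £320
  F2->M: 10 × £5 = £50
Total cost = £430.
So F2→M carries 10 crates.

10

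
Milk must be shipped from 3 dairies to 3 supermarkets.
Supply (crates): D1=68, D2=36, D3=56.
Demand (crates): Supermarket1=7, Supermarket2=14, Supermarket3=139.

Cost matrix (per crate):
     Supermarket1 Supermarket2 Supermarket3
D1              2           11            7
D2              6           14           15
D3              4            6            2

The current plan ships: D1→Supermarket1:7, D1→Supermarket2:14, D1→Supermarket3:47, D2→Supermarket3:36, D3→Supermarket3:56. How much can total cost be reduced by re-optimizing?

Current plan cost = 7·2 + 14·11 + 47·7 + 36·15 + 56·2 = 1149.
Optimal plan:
  D1→Supermarket3: 68 × 7 = 476
  D2→Supermarket1: 7 × 6 = 42
  D2→Supermarket2: 14 × 14 = 196
  D2→Supermarket3: 15 × 15 = 225
  D3→Supermarket3: 56 × 2 = 112
Optimal cost = 1051.
Saving = 1149 − 1051 = 98.

98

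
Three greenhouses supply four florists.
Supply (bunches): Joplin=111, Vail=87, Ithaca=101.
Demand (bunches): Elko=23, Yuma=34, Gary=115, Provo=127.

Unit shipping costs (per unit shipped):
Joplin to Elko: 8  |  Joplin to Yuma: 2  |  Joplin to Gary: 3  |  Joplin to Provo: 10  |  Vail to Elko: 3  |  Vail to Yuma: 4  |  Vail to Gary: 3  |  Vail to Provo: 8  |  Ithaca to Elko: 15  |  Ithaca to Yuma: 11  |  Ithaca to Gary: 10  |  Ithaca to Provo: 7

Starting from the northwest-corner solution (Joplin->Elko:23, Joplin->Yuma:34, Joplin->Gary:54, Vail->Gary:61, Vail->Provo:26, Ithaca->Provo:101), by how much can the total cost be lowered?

115

Current plan cost = 23·8 + 34·2 + 54·3 + 61·3 + 26·8 + 101·7 = 1512.
Optimal plan:
  Joplin–Yuma: 34 bunches
  Joplin–Gary: 77 bunches
  Vail–Elko: 23 bunches
  Vail–Gary: 38 bunches
  Vail–Provo: 26 bunches
  Ithaca–Provo: 101 bunches
Optimal cost = 1397.
Saving = 1512 − 1397 = 115.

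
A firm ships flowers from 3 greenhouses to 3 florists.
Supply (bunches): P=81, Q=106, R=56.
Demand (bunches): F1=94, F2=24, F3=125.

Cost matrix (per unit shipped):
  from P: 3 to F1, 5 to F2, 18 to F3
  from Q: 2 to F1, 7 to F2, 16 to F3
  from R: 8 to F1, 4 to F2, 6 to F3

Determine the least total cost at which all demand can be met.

1805

A cheapest plan:
  P->F1: 57 bunches
  P->F2: 24 bunches
  Q->F1: 37 bunches
  Q->F3: 69 bunches
  R->F3: 56 bunches
Total cost = 1805.
(Supply check: P ships 81; Q ships 106; R ships 56.)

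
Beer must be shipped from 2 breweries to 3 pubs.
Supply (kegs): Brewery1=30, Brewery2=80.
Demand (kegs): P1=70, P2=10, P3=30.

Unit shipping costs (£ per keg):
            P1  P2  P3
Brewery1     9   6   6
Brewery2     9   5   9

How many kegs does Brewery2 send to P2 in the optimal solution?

10

Solving gives:
  Brewery1→P3: 30 × £6 = £180
  Brewery2→P1: 70 × £9 = £630
  Brewery2→P2: 10 × £5 = £50
Total cost = £860.
So Brewery2→P2 carries 10 kegs.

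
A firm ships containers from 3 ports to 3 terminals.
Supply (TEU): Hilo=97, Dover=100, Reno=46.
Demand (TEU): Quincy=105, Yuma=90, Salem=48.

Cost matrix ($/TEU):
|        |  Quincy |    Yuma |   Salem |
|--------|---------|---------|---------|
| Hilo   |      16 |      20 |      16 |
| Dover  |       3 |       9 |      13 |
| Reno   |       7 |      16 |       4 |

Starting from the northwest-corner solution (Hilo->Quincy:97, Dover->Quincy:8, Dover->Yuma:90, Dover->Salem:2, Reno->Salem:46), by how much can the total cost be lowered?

200

Current plan cost = 97·16 + 8·3 + 90·9 + 2·13 + 46·4 = $2596.
Optimal plan:
  Hilo to Quincy: 5 × $16 = $80
  Hilo to Yuma: 90 × $20 = $1800
  Hilo to Salem: 2 × $16 = $32
  Dover to Quincy: 100 × $3 = $300
  Reno to Salem: 46 × $4 = $184
Optimal cost = $2396.
Saving = 2596 − 2396 = $200.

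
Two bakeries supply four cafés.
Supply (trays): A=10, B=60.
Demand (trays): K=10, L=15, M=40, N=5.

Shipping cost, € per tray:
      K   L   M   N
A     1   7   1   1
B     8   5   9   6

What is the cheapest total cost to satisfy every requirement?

465

An optimal shipping plan:
  A to M: 10 × €1 = €10
  B to K: 10 × €8 = €80
  B to L: 15 × €5 = €75
  B to M: 30 × €9 = €270
  B to N: 5 × €6 = €30
Total = 10 + 80 + 75 + 270 + 30 = €465.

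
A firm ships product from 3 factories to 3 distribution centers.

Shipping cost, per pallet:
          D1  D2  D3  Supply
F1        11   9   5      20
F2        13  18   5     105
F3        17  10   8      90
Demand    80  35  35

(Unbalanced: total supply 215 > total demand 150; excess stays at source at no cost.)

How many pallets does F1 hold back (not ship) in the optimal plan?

0

An optimal plan:
  F1–D1: 20 pallets
  F2–D1: 60 pallets
  F2–D3: 35 pallets
  F3–D2: 35 pallets
Total cost = 1525.
F1 ships 20 of its 20, leaving 0.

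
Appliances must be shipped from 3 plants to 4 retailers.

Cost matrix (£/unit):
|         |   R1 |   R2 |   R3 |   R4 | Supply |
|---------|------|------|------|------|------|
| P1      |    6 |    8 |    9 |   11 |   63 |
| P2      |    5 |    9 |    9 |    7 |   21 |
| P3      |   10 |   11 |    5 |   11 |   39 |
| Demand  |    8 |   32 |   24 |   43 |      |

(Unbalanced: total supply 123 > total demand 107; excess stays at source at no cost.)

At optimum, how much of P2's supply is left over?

An optimal plan:
  P1→R1: 8 × £6 = £48
  P1→R2: 32 × £8 = £256
  P1→R4: 7 × £11 = £77
  P2→R4: 21 × £7 = £147
  P3→R3: 24 × £5 = £120
  P3→R4: 15 × £11 = £165
Total cost = £813.
P2 ships 21 of its 21, leaving 0.

0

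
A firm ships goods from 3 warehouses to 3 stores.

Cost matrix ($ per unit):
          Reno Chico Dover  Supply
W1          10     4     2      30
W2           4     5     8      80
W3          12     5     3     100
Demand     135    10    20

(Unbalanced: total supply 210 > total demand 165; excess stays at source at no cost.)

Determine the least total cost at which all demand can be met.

A cheapest plan:
  W1–Reno: 30 × $10 = $300
  W2–Reno: 80 × $4 = $320
  W3–Reno: 25 × $12 = $300
  W3–Chico: 10 × $5 = $50
  W3–Dover: 20 × $3 = $60
Total = 300 + 320 + 300 + 50 + 60 = $1030.

1030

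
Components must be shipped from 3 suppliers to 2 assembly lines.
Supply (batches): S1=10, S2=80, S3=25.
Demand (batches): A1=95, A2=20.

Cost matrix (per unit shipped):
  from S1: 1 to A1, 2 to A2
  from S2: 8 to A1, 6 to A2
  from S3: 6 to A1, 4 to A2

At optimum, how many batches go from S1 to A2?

0

Solving gives:
  S1→A1: 10 × 1 = 10
  S2→A1: 80 × 8 = 640
  S3→A1: 5 × 6 = 30
  S3→A2: 20 × 4 = 80
Total cost = 760.
The route S1→A2 is not used.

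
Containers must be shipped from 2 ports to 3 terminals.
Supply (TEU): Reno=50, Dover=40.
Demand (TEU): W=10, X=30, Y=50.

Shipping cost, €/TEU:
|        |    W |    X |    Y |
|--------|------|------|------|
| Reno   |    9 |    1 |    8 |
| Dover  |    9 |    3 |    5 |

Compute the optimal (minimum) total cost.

A cheapest plan:
  Reno–W: 10 TEU
  Reno–X: 30 TEU
  Reno–Y: 10 TEU
  Dover–Y: 40 TEU
Total cost = €400.
(Supply check: Reno ships 50; Dover ships 40.)

400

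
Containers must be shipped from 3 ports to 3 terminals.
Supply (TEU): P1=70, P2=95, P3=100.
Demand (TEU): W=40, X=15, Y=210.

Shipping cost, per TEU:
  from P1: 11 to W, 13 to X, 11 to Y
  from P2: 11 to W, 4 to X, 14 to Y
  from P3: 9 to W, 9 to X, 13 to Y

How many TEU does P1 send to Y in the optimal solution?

The minimum-cost plan:
  P1→Y: 70 × 11 = 770
  P2→X: 15 × 4 = 60
  P2→Y: 80 × 14 = 1120
  P3→W: 40 × 9 = 360
  P3→Y: 60 × 13 = 780
Total cost = 3090.
So P1→Y carries 70 TEU.

70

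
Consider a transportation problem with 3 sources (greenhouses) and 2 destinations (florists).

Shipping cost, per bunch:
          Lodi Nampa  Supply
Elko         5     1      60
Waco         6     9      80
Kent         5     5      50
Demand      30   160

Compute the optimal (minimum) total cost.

Optimal allocation:
  Elko to Nampa: 60 bunches
  Waco to Lodi: 30 bunches
  Waco to Nampa: 50 bunches
  Kent to Nampa: 50 bunches
Total cost = 940.

940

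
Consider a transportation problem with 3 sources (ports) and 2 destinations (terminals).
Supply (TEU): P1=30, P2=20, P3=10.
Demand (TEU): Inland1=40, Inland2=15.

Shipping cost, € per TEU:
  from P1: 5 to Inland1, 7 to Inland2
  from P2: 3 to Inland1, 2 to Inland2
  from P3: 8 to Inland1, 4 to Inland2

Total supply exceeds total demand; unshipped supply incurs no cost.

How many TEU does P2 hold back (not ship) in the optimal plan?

Minimum-cost shipments:
  P1→Inland1: 25 TEU
  P2→Inland1: 15 TEU
  P2→Inland2: 5 TEU
  P3→Inland2: 10 TEU
Total cost = €220.
P2 ships 20 of its 20, leaving 0.

0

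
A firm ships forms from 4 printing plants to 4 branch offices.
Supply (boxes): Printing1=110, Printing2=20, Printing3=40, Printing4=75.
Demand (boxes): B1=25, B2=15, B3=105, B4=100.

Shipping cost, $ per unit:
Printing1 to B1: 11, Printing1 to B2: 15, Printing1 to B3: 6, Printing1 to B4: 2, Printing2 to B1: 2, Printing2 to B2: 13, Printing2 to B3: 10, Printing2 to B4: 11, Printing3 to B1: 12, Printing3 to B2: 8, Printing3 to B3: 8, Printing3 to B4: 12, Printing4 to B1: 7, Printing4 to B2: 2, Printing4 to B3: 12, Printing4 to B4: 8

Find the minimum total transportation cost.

1345

An optimal shipping plan:
  Printing1->B3: 65 × $6 = $390
  Printing1->B4: 45 × $2 = $90
  Printing2->B1: 20 × $2 = $40
  Printing3->B3: 40 × $8 = $320
  Printing4->B1: 5 × $7 = $35
  Printing4->B2: 15 × $2 = $30
  Printing4->B4: 55 × $8 = $440
Total = 390 + 90 + 40 + 320 + 35 + 30 + 440 = $1345.
(Supply check: Printing1 ships 110; Printing2 ships 20; Printing3 ships 40; Printing4 ships 75.)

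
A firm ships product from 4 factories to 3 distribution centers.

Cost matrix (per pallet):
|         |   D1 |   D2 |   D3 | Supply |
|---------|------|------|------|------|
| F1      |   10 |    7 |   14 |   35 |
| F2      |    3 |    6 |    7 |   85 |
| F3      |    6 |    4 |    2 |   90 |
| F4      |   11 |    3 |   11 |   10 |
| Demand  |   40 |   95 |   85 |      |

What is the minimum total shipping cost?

One minimum-cost allocation:
  F1→D2: 35 × 7 = 245
  F2→D1: 40 × 3 = 120
  F2→D2: 45 × 6 = 270
  F3→D2: 5 × 4 = 20
  F3→D3: 85 × 2 = 170
  F4→D2: 10 × 3 = 30
Total = 245 + 120 + 270 + 20 + 170 + 30 = 855.
(Supply check: F1 ships 35; F2 ships 85; F3 ships 90; F4 ships 10.)

855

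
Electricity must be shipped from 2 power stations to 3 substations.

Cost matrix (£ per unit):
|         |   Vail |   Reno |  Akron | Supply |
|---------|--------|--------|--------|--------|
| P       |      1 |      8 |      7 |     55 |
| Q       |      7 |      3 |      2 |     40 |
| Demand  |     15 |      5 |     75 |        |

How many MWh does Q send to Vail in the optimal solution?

0

The minimum-cost plan:
  P->Vail: 15 × £1 = £15
  P->Reno: 5 × £8 = £40
  P->Akron: 35 × £7 = £245
  Q->Akron: 40 × £2 = £80
Total cost = £380.
The route Q→Vail is not used.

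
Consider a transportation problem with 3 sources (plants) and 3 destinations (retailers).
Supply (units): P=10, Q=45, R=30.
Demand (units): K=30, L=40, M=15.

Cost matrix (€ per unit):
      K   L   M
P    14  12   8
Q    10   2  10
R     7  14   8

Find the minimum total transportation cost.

One minimum-cost allocation:
  P to M: 10 units
  Q to L: 40 units
  Q to M: 5 units
  R to K: 30 units
Total cost = €420.
(Supply check: P ships 10; Q ships 45; R ships 30.)

420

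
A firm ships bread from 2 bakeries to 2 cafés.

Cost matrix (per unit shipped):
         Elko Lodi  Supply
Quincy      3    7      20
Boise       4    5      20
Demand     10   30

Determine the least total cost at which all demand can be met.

200

One minimum-cost allocation:
  Quincy->Elko: 10 × 3 = 30
  Quincy->Lodi: 10 × 7 = 70
  Boise->Lodi: 20 × 5 = 100
Total = 30 + 70 + 100 = 200.
(Supply check: Quincy ships 20; Boise ships 20.)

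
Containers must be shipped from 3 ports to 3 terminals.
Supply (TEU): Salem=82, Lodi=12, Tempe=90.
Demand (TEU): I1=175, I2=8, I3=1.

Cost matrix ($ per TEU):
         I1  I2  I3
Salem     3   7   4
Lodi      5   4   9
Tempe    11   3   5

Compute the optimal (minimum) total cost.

One minimum-cost allocation:
  Salem→I1: 82 × $3 = $246
  Lodi→I1: 12 × $5 = $60
  Tempe→I1: 81 × $11 = $891
  Tempe→I2: 8 × $3 = $24
  Tempe→I3: 1 × $5 = $5
Total = 246 + 60 + 891 + 24 + 5 = $1226.
(Supply check: Salem ships 82; Lodi ships 12; Tempe ships 90.)

1226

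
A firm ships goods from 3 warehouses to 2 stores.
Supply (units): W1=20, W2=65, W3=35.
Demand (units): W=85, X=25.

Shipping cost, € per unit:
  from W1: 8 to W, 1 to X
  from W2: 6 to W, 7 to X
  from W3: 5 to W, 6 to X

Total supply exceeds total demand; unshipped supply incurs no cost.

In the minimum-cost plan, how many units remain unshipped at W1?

0

Minimum-cost shipments:
  W1 to X: 20 × €1 = €20
  W2 to W: 55 × €6 = €330
  W3 to W: 30 × €5 = €150
  W3 to X: 5 × €6 = €30
Total cost = €530.
W1 ships 20 of its 20, leaving 0.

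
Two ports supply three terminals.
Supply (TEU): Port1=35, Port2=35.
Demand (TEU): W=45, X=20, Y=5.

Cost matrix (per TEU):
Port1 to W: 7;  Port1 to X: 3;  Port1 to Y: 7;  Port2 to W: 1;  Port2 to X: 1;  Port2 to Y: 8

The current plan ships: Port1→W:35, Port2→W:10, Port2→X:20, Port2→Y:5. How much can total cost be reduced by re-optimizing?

Current plan cost = 35·7 + 10·1 + 20·1 + 5·8 = 315.
Optimal plan:
  Port1->W: 10 × 7 = 70
  Port1->X: 20 × 3 = 60
  Port1->Y: 5 × 7 = 35
  Port2->W: 35 × 1 = 35
Optimal cost = 200.
Saving = 315 − 200 = 115.

115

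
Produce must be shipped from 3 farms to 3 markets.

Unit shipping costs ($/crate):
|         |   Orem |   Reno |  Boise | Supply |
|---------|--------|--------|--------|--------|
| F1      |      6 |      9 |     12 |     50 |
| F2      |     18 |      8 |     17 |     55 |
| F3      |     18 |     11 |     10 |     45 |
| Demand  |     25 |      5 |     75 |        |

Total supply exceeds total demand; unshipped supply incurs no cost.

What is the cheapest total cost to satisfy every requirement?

1025

An optimal shipping plan:
  F1->Orem: 25 × $6 = $150
  F1->Boise: 25 × $12 = $300
  F2->Reno: 5 × $8 = $40
  F2->Boise: 5 × $17 = $85
  F3->Boise: 45 × $10 = $450
Total = 150 + 300 + 40 + 85 + 450 = $1025.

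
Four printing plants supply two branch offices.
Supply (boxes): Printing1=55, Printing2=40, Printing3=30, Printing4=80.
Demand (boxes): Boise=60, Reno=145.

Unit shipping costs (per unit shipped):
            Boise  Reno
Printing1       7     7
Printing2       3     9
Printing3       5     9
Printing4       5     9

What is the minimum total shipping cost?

An optimal shipping plan:
  Printing1→Reno: 55 × 7 = 385
  Printing2→Boise: 40 × 3 = 120
  Printing3→Reno: 30 × 9 = 270
  Printing4→Boise: 20 × 5 = 100
  Printing4→Reno: 60 × 9 = 540
Total = 385 + 120 + 270 + 100 + 540 = 1415.
(Supply check: Printing1 ships 55; Printing2 ships 40; Printing3 ships 30; Printing4 ships 80.)

1415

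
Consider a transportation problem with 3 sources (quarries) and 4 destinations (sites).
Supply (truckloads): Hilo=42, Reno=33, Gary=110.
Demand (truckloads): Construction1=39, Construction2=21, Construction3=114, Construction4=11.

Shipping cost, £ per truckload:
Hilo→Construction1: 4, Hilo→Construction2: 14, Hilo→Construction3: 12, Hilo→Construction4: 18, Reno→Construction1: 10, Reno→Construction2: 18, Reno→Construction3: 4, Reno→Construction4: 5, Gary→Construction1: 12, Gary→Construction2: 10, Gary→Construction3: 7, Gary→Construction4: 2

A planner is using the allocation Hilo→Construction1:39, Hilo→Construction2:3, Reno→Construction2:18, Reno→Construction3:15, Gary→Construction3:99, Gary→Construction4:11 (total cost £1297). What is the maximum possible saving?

Current plan cost = 39·4 + 3·14 + 18·18 + 15·4 + 99·7 + 11·2 = £1297.
Optimal plan:
  Hilo->Construction1: 39 truckloads
  Hilo->Construction2: 3 truckloads
  Reno->Construction3: 33 truckloads
  Gary->Construction2: 18 truckloads
  Gary->Construction3: 81 truckloads
  Gary->Construction4: 11 truckloads
Optimal cost = £1099.
Saving = 1297 − 1099 = £198.

198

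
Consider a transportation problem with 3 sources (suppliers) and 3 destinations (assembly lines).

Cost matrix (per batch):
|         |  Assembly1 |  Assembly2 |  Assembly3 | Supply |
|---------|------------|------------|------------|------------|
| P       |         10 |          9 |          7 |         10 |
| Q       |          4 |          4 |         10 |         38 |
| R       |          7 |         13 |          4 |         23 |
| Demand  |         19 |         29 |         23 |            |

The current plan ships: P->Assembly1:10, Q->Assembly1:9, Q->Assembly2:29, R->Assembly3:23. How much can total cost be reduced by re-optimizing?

Current plan cost = 10·10 + 9·4 + 29·4 + 23·4 = 344.
Optimal plan:
  P->Assembly2: 10 batches
  Q->Assembly1: 19 batches
  Q->Assembly2: 19 batches
  R->Assembly3: 23 batches
Optimal cost = 334.
Saving = 344 − 334 = 10.

10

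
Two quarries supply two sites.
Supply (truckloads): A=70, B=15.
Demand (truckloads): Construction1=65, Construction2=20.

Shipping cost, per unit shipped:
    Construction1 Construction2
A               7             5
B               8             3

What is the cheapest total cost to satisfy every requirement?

525

An optimal shipping plan:
  A to Construction1: 65 × 7 = 455
  A to Construction2: 5 × 5 = 25
  B to Construction2: 15 × 3 = 45
Total = 455 + 25 + 45 = 525.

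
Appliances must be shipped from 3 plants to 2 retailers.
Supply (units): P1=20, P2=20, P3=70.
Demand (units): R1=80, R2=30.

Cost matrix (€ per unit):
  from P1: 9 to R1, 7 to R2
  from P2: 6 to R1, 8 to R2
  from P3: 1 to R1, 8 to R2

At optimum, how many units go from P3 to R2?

The minimum-cost plan:
  P1→R2: 20 × €7 = €140
  P2→R1: 10 × €6 = €60
  P2→R2: 10 × €8 = €80
  P3→R1: 70 × €1 = €70
Total cost = €350.
The route P3→R2 is not used.

0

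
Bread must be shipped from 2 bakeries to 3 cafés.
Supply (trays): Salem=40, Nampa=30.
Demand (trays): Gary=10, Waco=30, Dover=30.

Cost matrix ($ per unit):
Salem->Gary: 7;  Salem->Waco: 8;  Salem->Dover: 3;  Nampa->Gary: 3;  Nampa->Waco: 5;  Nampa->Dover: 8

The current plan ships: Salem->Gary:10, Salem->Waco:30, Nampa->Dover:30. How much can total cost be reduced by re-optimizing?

Current plan cost = 10·7 + 30·8 + 30·8 = $550.
Optimal plan:
  Salem→Waco: 10 trays
  Salem→Dover: 30 trays
  Nampa→Gary: 10 trays
  Nampa→Waco: 20 trays
Optimal cost = $300.
Saving = 550 − 300 = $250.

250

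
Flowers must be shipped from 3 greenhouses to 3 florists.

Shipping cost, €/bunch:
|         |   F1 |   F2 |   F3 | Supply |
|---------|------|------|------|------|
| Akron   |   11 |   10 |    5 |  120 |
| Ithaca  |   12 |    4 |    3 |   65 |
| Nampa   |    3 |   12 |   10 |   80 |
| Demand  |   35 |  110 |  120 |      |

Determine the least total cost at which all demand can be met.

Optimal allocation:
  Akron to F3: 120 × €5 = €600
  Ithaca to F2: 65 × €4 = €260
  Nampa to F1: 35 × €3 = €105
  Nampa to F2: 45 × €12 = €540
Total = 600 + 260 + 105 + 540 = €1505.
(Supply check: Akron ships 120; Ithaca ships 65; Nampa ships 80.)

1505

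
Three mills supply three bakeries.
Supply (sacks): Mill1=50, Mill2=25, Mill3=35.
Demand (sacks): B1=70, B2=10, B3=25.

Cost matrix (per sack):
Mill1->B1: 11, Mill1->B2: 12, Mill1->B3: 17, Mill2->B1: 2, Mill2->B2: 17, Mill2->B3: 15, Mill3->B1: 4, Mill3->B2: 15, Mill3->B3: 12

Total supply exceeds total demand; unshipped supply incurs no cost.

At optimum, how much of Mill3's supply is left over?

0

Minimum-cost shipments:
  Mill1 to B1: 10 × 11 = 110
  Mill1 to B2: 10 × 12 = 120
  Mill1 to B3: 25 × 17 = 425
  Mill2 to B1: 25 × 2 = 50
  Mill3 to B1: 35 × 4 = 140
Total cost = 845.
Mill3 ships 35 of its 35, leaving 0.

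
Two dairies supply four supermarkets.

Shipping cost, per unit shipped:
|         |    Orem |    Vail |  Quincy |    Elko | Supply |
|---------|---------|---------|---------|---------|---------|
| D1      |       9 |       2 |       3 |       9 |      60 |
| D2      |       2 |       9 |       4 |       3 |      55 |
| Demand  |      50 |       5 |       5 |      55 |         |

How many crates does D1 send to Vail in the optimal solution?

5

Optimal shipments:
  D1 to Vail: 5 × 2 = 10
  D1 to Quincy: 5 × 3 = 15
  D1 to Elko: 50 × 9 = 450
  D2 to Orem: 50 × 2 = 100
  D2 to Elko: 5 × 3 = 15
Total cost = 590.
So D1→Vail carries 5 crates.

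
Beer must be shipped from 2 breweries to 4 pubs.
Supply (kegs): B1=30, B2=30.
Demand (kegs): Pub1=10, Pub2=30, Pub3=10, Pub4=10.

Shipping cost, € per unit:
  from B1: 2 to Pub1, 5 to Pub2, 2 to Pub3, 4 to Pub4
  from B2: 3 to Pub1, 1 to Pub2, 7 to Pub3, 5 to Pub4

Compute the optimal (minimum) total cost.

A cheapest plan:
  B1–Pub1: 10 × €2 = €20
  B1–Pub3: 10 × €2 = €20
  B1–Pub4: 10 × €4 = €40
  B2–Pub2: 30 × €1 = €30
Total = 20 + 20 + 40 + 30 = €110.

110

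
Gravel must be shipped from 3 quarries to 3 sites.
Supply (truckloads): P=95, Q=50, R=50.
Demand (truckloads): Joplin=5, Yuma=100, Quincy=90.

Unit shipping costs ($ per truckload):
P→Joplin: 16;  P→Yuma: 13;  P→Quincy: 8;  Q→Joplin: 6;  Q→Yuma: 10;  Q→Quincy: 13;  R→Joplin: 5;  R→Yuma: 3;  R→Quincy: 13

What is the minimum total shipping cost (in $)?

1415

Optimal allocation:
  P–Yuma: 5 × $13 = $65
  P–Quincy: 90 × $8 = $720
  Q–Joplin: 5 × $6 = $30
  Q–Yuma: 45 × $10 = $450
  R–Yuma: 50 × $3 = $150
Total = 65 + 720 + 30 + 450 + 150 = $1415.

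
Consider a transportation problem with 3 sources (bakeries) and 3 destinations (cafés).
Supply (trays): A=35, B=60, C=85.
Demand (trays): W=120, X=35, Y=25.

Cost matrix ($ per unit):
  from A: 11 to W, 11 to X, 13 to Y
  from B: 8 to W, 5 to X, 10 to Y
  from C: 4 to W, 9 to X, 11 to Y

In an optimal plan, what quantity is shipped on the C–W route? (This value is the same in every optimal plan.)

85

Optimal shipments:
  A to W: 10 × $11 = $110
  A to Y: 25 × $13 = $325
  B to W: 25 × $8 = $200
  B to X: 35 × $5 = $175
  C to W: 85 × $4 = $340
Total cost = $1150.
So C→W carries 85 trays.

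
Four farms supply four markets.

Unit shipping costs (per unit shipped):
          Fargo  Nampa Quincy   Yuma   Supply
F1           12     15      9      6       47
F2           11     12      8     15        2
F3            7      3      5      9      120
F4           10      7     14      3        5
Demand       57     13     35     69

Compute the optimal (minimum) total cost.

1069

Optimal allocation:
  F1->Yuma: 47 crates
  F2->Quincy: 2 crates
  F3->Fargo: 57 crates
  F3->Nampa: 13 crates
  F3->Quincy: 33 crates
  F3->Yuma: 17 crates
  F4->Yuma: 5 crates
Total cost = 1069.
(Supply check: F1 ships 47; F2 ships 2; F3 ships 120; F4 ships 5.)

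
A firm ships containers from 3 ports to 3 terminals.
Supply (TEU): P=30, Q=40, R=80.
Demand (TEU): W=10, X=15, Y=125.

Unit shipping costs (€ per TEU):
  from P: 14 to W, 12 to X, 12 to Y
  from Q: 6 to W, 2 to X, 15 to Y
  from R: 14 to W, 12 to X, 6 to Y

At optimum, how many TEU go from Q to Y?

15

The minimum-cost plan:
  P→Y: 30 × €12 = €360
  Q→W: 10 × €6 = €60
  Q→X: 15 × €2 = €30
  Q→Y: 15 × €15 = €225
  R→Y: 80 × €6 = €480
Total cost = €1155.
So Q→Y carries 15 TEU.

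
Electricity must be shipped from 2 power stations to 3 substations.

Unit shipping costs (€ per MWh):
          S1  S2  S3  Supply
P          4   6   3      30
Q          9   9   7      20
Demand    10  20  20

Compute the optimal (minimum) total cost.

Optimal allocation:
  P→S1: 10 × €4 = €40
  P→S3: 20 × €3 = €60
  Q→S2: 20 × €9 = €180
Total = 40 + 60 + 180 = €280.
(Supply check: P ships 30; Q ships 20.)

280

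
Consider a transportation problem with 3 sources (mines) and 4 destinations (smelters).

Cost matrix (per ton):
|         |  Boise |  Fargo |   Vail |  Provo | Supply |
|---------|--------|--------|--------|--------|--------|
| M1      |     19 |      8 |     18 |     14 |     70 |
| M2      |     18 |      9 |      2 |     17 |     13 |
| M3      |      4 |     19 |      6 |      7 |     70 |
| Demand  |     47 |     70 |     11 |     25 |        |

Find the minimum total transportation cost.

961

One minimum-cost allocation:
  M1→Fargo: 68 × 8 = 544
  M1→Provo: 2 × 14 = 28
  M2→Fargo: 2 × 9 = 18
  M2→Vail: 11 × 2 = 22
  M3→Boise: 47 × 4 = 188
  M3→Provo: 23 × 7 = 161
Total = 544 + 28 + 18 + 22 + 188 + 161 = 961.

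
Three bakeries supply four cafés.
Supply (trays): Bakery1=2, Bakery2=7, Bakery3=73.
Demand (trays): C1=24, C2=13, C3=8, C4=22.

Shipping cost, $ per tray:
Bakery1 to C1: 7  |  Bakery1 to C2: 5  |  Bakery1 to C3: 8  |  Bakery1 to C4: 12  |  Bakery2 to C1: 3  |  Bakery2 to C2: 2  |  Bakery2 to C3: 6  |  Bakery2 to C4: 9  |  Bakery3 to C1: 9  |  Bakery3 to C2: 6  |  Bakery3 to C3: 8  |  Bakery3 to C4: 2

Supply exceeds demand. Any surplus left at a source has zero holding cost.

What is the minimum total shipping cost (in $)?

One minimum-cost allocation:
  Bakery1 to C1: 2 trays
  Bakery2 to C1: 7 trays
  Bakery3 to C1: 15 trays
  Bakery3 to C2: 13 trays
  Bakery3 to C3: 8 trays
  Bakery3 to C4: 22 trays
Total cost = $356.
(Supply check: Bakery1 ships 2; Bakery2 ships 7; Bakery3 ships 58.)

356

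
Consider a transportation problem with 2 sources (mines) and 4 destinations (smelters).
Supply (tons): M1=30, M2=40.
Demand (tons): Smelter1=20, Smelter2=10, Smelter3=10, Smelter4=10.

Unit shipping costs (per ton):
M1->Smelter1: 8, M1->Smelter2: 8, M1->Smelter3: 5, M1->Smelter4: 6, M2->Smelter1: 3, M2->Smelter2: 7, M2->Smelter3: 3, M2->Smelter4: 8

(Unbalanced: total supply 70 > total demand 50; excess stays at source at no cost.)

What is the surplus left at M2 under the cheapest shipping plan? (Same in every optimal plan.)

Minimum-cost shipments:
  M1 to Smelter4: 10 × 6 = 60
  M2 to Smelter1: 20 × 3 = 60
  M2 to Smelter2: 10 × 7 = 70
  M2 to Smelter3: 10 × 3 = 30
Total cost = 220.
M2 ships 40 of its 40, leaving 0.

0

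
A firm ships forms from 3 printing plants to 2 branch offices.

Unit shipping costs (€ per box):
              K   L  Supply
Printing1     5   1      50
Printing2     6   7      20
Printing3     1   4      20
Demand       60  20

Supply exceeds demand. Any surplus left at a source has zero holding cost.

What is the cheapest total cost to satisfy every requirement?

250

Optimal allocation:
  Printing1–K: 30 × €5 = €150
  Printing1–L: 20 × €1 = €20
  Printing2–K: 10 × €6 = €60
  Printing3–K: 20 × €1 = €20
Total = 150 + 20 + 60 + 20 = €250.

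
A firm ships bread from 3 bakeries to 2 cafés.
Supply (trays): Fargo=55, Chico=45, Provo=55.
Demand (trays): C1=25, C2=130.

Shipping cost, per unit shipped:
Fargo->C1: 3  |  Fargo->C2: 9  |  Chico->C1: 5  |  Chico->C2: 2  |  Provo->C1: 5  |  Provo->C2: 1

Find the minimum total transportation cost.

A cheapest plan:
  Fargo–C1: 25 × 3 = 75
  Fargo–C2: 30 × 9 = 270
  Chico–C2: 45 × 2 = 90
  Provo–C2: 55 × 1 = 55
Total = 75 + 270 + 90 + 55 = 490.
(Supply check: Fargo ships 55; Chico ships 45; Provo ships 55.)

490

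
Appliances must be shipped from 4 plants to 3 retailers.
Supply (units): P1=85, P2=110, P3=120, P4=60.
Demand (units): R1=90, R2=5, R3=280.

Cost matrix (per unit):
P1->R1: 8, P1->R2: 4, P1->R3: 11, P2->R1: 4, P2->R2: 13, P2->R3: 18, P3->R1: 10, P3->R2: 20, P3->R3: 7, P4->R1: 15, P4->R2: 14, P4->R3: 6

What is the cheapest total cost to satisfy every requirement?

An optimal shipping plan:
  P1 to R2: 5 units
  P1 to R3: 80 units
  P2 to R1: 90 units
  P2 to R3: 20 units
  P3 to R3: 120 units
  P4 to R3: 60 units
Total cost = 2820.
(Supply check: P1 ships 85; P2 ships 110; P3 ships 120; P4 ships 60.)

2820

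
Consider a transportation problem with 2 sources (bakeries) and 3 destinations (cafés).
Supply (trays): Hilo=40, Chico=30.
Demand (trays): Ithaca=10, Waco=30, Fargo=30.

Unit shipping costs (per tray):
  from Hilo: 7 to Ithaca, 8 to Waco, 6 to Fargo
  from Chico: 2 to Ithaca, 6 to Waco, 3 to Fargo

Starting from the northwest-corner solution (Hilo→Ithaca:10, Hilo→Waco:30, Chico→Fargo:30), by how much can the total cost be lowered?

Current plan cost = 10·7 + 30·8 + 30·3 = 400.
Optimal plan:
  Hilo–Waco: 30 trays
  Hilo–Fargo: 10 trays
  Chico–Ithaca: 10 trays
  Chico–Fargo: 20 trays
Optimal cost = 380.
Saving = 400 − 380 = 20.

20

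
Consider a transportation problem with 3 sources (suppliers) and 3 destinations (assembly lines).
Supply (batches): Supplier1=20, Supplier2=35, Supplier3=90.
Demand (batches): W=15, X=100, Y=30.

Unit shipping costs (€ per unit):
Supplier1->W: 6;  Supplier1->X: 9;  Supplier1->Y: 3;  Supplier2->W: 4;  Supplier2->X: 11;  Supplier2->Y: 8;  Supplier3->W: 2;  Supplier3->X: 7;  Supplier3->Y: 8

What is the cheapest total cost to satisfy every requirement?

An optimal shipping plan:
  Supplier1->Y: 20 batches
  Supplier2->W: 15 batches
  Supplier2->X: 10 batches
  Supplier2->Y: 10 batches
  Supplier3->X: 90 batches
Total cost = €940.

940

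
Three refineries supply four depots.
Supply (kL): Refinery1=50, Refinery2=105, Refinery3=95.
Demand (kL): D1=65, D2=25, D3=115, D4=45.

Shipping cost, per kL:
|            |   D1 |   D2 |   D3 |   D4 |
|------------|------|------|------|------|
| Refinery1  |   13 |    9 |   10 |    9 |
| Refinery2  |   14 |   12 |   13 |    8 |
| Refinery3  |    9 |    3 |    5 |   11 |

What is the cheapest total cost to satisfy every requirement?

2140

Optimal allocation:
  Refinery1–D1: 5 × 13 = 65
  Refinery1–D3: 45 × 10 = 450
  Refinery2–D1: 60 × 14 = 840
  Refinery2–D4: 45 × 8 = 360
  Refinery3–D2: 25 × 3 = 75
  Refinery3–D3: 70 × 5 = 350
Total = 65 + 450 + 840 + 360 + 75 + 350 = 2140.
(Supply check: Refinery1 ships 50; Refinery2 ships 105; Refinery3 ships 95.)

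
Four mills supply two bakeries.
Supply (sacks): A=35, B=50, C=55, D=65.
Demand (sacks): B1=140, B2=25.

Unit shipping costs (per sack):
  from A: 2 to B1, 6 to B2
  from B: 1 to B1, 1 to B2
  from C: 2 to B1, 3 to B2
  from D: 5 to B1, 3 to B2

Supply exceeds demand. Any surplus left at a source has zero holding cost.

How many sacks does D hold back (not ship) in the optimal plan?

40

An optimal plan:
  A to B1: 35 × 2 = 70
  B to B1: 50 × 1 = 50
  C to B1: 55 × 2 = 110
  D to B2: 25 × 3 = 75
Total cost = 305.
D ships 25 of its 65, leaving 40.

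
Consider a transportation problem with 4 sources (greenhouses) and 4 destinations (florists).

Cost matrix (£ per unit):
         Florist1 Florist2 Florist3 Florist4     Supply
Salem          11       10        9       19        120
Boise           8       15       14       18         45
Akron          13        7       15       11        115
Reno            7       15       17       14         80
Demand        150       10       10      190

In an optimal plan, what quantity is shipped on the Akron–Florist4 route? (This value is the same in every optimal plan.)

The minimum-cost plan:
  Salem→Florist1: 100 × £11 = £1100
  Salem→Florist2: 10 × £10 = £100
  Salem→Florist3: 10 × £9 = £90
  Boise→Florist1: 45 × £8 = £360
  Akron→Florist4: 115 × £11 = £1265
  Reno→Florist1: 5 × £7 = £35
  Reno→Florist4: 75 × £14 = £1050
Total cost = £4000.
So Akron→Florist4 carries 115 bunches.

115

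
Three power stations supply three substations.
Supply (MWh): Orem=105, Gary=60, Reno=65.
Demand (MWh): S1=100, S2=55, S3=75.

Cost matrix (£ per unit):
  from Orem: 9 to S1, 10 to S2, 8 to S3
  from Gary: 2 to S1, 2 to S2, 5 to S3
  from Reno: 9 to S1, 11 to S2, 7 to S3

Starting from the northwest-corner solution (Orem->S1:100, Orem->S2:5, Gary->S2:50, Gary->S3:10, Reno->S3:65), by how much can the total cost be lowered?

45

Current plan cost = 100·9 + 5·10 + 50·2 + 10·5 + 65·7 = £1555.
Optimal plan:
  Orem→S1: 95 × £9 = £855
  Orem→S3: 10 × £8 = £80
  Gary→S1: 5 × £2 = £10
  Gary→S2: 55 × £2 = £110
  Reno→S3: 65 × £7 = £455
Optimal cost = £1510.
Saving = 1555 − 1510 = £45.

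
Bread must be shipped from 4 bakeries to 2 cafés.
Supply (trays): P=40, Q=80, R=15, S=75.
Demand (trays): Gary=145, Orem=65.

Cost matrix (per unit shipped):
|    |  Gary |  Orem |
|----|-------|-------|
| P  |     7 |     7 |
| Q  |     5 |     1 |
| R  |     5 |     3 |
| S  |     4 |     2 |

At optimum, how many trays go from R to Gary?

15

Optimal shipments:
  P→Gary: 40 × 7 = 280
  Q→Gary: 15 × 5 = 75
  Q→Orem: 65 × 1 = 65
  R→Gary: 15 × 5 = 75
  S→Gary: 75 × 4 = 300
Total cost = 795.
So R→Gary carries 15 trays.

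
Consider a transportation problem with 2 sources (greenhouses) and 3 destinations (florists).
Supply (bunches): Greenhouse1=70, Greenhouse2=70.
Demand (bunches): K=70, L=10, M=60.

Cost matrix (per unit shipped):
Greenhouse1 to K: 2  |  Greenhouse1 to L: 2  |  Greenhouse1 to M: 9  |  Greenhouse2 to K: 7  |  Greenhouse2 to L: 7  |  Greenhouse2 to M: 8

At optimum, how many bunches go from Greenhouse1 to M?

0

The minimum-cost plan:
  Greenhouse1–K: 60 × 2 = 120
  Greenhouse1–L: 10 × 2 = 20
  Greenhouse2–K: 10 × 7 = 70
  Greenhouse2–M: 60 × 8 = 480
Total cost = 690.
The route Greenhouse1→M is not used.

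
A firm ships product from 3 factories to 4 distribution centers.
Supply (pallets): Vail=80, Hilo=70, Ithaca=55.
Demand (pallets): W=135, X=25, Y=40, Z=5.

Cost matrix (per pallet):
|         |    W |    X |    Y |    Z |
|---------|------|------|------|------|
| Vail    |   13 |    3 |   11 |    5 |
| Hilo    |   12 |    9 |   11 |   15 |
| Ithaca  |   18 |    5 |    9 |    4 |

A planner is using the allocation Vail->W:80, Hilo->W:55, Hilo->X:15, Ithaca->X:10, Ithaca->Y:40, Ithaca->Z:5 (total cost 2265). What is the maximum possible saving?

Current plan cost = 80·13 + 55·12 + 15·9 + 10·5 + 40·9 + 5·4 = 2265.
Optimal plan:
  Vail–W: 65 pallets
  Vail–X: 15 pallets
  Hilo–W: 70 pallets
  Ithaca–X: 10 pallets
  Ithaca–Y: 40 pallets
  Ithaca–Z: 5 pallets
Optimal cost = 2160.
Saving = 2265 − 2160 = 105.

105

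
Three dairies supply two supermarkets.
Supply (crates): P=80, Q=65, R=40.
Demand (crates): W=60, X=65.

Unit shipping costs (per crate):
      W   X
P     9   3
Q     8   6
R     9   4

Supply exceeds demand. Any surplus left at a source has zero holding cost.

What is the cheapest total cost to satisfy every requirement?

A cheapest plan:
  P–X: 65 × 3 = 195
  Q–W: 60 × 8 = 480
Total = 195 + 480 = 675.

675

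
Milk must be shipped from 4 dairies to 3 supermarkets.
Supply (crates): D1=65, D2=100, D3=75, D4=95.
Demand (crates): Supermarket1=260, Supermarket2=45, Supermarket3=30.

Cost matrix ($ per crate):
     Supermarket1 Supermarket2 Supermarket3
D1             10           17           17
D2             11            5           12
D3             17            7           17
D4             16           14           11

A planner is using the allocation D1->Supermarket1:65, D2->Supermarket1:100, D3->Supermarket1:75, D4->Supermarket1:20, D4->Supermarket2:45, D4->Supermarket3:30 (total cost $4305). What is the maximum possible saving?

360

Current plan cost = 65·10 + 100·11 + 75·17 + 20·16 + 45·14 + 30·11 = $4305.
Optimal plan:
  D1–Supermarket1: 65 × $10 = $650
  D2–Supermarket1: 100 × $11 = $1100
  D3–Supermarket1: 30 × $17 = $510
  D3–Supermarket2: 45 × $7 = $315
  D4–Supermarket1: 65 × $16 = $1040
  D4–Supermarket3: 30 × $11 = $330
Optimal cost = $3945.
Saving = 4305 − 3945 = $360.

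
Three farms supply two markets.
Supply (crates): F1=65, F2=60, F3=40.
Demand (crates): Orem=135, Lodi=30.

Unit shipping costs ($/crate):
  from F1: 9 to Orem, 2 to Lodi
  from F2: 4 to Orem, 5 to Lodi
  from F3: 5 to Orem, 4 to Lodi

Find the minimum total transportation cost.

815

Optimal allocation:
  F1→Orem: 35 × $9 = $315
  F1→Lodi: 30 × $2 = $60
  F2→Orem: 60 × $4 = $240
  F3→Orem: 40 × $5 = $200
Total = 315 + 60 + 240 + 200 = $815.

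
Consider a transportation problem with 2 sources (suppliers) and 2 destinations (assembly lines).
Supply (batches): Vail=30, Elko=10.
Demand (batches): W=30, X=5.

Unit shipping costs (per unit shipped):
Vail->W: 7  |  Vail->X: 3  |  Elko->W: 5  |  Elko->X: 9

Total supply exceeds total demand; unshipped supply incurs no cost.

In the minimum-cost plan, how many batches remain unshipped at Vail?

An optimal plan:
  Vail->W: 20 × 7 = 140
  Vail->X: 5 × 3 = 15
  Elko->W: 10 × 5 = 50
Total cost = 205.
Vail ships 25 of its 30, leaving 5.

5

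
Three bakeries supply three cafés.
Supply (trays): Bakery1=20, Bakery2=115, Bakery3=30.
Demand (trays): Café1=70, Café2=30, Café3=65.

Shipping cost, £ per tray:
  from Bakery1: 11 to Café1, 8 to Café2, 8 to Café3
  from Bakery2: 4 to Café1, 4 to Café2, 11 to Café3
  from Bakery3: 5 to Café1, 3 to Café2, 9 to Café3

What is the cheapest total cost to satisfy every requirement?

One minimum-cost allocation:
  Bakery1 to Café3: 20 × £8 = £160
  Bakery2 to Café1: 70 × £4 = £280
  Bakery2 to Café2: 30 × £4 = £120
  Bakery2 to Café3: 15 × £11 = £165
  Bakery3 to Café3: 30 × £9 = £270
Total = 160 + 280 + 120 + 165 + 270 = £995.
(Supply check: Bakery1 ships 20; Bakery2 ships 115; Bakery3 ships 30.)

995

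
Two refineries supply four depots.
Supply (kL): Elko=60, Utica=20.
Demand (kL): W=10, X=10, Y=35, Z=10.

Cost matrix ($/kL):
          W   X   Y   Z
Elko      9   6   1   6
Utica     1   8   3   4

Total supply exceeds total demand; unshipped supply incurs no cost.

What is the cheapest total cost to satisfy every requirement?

A cheapest plan:
  Elko->X: 10 × $6 = $60
  Elko->Y: 35 × $1 = $35
  Utica->W: 10 × $1 = $10
  Utica->Z: 10 × $4 = $40
Total = 60 + 35 + 10 + 40 = $145.

145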